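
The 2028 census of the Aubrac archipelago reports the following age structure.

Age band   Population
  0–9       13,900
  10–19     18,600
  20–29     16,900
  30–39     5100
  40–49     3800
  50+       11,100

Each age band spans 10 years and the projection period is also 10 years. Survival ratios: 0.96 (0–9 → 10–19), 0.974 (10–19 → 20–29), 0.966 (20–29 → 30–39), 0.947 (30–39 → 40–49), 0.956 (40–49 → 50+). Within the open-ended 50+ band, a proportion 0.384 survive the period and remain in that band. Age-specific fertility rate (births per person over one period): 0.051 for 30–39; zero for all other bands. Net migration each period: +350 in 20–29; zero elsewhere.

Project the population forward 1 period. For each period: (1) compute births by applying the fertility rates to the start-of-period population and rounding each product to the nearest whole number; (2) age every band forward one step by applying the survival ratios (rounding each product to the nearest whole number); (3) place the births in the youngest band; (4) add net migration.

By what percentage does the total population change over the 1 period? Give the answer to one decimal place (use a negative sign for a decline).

Period 1.
Births: 5100 × 0.051 = 260
10–19: 13900 × 0.96 = 13344
20–29: 18600 × 0.974 = 18116
30–39: 16900 × 0.966 = 16325
40–49: 5100 × 0.947 = 4830
50+: 3800 × 0.956 + 11100 × 0.384 = 3633 + 4262 = 7895
Net migration: 20–29 + 350 → 18466
End of period: [260, 13344, 18466, 16325, 4830, 7895]
Total: 69400 → 61120; change = -8280; percentage change = -11.9%

-11.9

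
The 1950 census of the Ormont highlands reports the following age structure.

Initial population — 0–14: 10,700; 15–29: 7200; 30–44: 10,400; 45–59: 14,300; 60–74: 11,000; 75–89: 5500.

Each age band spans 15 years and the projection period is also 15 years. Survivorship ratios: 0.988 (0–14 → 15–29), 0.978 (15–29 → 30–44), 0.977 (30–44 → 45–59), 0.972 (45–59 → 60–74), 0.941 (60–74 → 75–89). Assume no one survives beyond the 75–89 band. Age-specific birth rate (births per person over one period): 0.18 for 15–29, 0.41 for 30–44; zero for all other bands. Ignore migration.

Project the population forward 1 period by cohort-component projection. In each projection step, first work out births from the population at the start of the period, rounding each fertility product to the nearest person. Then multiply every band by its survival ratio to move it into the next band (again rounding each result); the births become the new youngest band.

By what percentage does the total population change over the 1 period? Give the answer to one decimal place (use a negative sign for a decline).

— Period 1 —
Births: 7200 * 0.18 = 1296  |  10400 * 0.41 = 4264 → 5560
15–29: 10700 * 0.988 = 10572
30–44: 7200 * 0.978 = 7042
45–59: 10400 * 0.977 = 10161
60–74: 14300 * 0.972 = 13900
75–89: 11000 * 0.941 = 10351
End of period: [5560, 10572, 7042, 10161, 13900, 10351]
Total: 59100 → 57586; change = -1514; percentage change = -2.6%

-2.6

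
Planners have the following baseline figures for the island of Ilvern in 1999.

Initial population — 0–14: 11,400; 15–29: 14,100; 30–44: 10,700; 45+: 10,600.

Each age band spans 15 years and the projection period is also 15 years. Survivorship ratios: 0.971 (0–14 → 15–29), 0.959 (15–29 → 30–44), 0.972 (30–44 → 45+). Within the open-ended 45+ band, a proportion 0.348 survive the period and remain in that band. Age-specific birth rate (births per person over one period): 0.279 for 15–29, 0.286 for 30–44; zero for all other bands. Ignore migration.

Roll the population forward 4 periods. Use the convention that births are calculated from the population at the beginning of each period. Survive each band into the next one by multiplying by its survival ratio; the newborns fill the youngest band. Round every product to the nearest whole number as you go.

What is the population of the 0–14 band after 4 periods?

3747

Let band 1 be 0–14 through band 4 = 45+.
— Period 1 —
Births: 14100 × 0.279 = 3934  |  10700 × 0.286 = 3060 ⇒ total 6994
Band 2: 11400 × 0.971 = 11069
Band 3: 14100 × 0.959 = 13522
Band 4: 10700 × 0.972 + 10600 × 0.348 = 10400 + 3689 = 14089
End of period: [6994, 11069, 13522, 14089]
— Period 2 —
Births: 11069 × 0.279 = 3088  |  13522 × 0.286 = 3867 ⇒ total 6955
Band 2: 6994 × 0.971 = 6791
Band 3: 11069 × 0.959 = 10615
Band 4: 13522 × 0.972 + 14089 × 0.348 = 13143 + 4903 = 18046
End of period: [6955, 6791, 10615, 18046]
— Period 3 —
Births: 6791 × 0.279 = 1895  |  10615 × 0.286 = 3036 ⇒ total 4931
Band 2: 6955 × 0.971 = 6753
Band 3: 6791 × 0.959 = 6513
Band 4: 10615 × 0.972 + 18046 × 0.348 = 10318 + 6280 = 16598
End of period: [4931, 6753, 6513, 16598]
— Period 4 —
Births: 6753 × 0.279 = 1884  |  6513 × 0.286 = 1863 ⇒ total 3747
Band 2: 4931 × 0.971 = 4788
Band 3: 6753 × 0.959 = 6476
Band 4: 6513 × 0.972 + 16598 × 0.348 = 6331 + 5776 = 12107
End of period: [3747, 4788, 6476, 12107]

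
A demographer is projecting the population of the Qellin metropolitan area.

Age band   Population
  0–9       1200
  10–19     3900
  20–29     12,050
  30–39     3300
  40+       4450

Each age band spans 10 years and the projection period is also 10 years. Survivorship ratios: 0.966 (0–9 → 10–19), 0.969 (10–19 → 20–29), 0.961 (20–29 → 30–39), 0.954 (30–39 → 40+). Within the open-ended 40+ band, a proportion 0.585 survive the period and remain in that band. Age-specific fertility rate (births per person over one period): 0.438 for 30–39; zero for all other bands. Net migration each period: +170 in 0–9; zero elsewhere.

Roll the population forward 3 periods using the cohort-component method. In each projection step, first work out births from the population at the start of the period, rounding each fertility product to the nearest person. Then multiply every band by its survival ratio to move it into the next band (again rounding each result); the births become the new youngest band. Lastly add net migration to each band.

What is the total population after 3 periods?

21311

[period 1]
Births: 3300 × 0.438 = 1445
10–19: 1200 × 0.966 = 1159
20–29: 3900 × 0.969 = 3779
30–39: 12050 × 0.961 = 11580
40+: 3300 × 0.954 + 4450 × 0.585 = 3148 + 2603 = 5751
Net migration: 0–9 + 170 → 1615
→ [1615, 1159, 3779, 11580, 5751]
[period 2]
Births: 11580 × 0.438 = 5072
10–19: 1615 × 0.966 = 1560
20–29: 1159 × 0.969 = 1123
30–39: 3779 × 0.961 = 3632
40+: 11580 × 0.954 + 5751 × 0.585 = 11047 + 3364 = 14411
Net migration: 0–9 + 170 → 5242
→ [5242, 1560, 1123, 3632, 14411]
[period 3]
Births: 3632 × 0.438 = 1591
10–19: 5242 × 0.966 = 5064
20–29: 1560 × 0.969 = 1512
30–39: 1123 × 0.961 = 1079
40+: 3632 × 0.954 + 14411 × 0.585 = 3465 + 8430 = 11895
Net migration: 0–9 + 170 → 1761
→ [1761, 5064, 1512, 1079, 11895]
Total after period 3: 1761 + 5064 + 1512 + 1079 + 11895 = 21311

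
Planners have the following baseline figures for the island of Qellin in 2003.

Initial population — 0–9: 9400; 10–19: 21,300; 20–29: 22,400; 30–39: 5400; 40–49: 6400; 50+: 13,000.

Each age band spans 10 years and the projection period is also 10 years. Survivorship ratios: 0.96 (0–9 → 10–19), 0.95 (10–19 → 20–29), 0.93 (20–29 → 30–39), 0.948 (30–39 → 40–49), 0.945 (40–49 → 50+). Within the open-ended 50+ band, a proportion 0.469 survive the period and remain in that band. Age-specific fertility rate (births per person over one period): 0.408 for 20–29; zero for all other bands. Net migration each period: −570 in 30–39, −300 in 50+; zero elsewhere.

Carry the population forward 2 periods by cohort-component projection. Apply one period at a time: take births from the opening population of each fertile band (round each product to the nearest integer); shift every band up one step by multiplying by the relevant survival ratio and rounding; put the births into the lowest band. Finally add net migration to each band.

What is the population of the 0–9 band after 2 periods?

8256

Numbering the groups 1..6 from youngest to oldest:
— Period 1 —
Births: 22400 × 0.408 = 9139
Group 2: 9400 × 0.96 = 9024
Group 3: 21300 × 0.95 = 20235
Group 4: 22400 × 0.93 = 20832
Group 5: 5400 × 0.948 = 5119
Group 6: 6400 × 0.945 + 13000 × 0.469 = 6048 + 6097 = 12145
Net migration: Group 4 − 570 → 20262; Group 6 − 300 → 11845
End of period: [9139, 9024, 20235, 20262, 5119, 11845]
— Period 2 —
Births: 20235 × 0.408 = 8256
Group 2: 9139 × 0.96 = 8773
Group 3: 9024 × 0.95 = 8573
Group 4: 20235 × 0.93 = 18819
Group 5: 20262 × 0.948 = 19208
Group 6: 5119 × 0.945 + 11845 × 0.469 = 4837 + 5555 = 10392
Net migration: Group 4 − 570 → 18249; Group 6 − 300 → 10092
End of period: [8256, 8773, 8573, 18249, 19208, 10092]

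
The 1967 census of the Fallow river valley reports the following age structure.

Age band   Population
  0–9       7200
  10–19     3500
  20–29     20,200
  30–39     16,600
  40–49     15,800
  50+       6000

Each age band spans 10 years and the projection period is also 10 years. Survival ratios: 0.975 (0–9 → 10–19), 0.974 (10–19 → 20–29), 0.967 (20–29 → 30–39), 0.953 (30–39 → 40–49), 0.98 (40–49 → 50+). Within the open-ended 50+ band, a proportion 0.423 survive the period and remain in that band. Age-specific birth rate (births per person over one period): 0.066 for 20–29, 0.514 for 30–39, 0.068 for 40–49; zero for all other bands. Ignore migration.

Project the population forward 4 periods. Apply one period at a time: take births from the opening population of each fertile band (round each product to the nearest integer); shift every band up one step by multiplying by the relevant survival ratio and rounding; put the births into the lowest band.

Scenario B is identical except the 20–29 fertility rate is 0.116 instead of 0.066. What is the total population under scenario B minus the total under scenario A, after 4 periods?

2051

Call the bands 1 to 6, youngest first.
Period 1:
Births: 20200 × 0.066 = 1333, 16600 × 0.514 = 8532, 15800 × 0.068 = 1074 → total 10939
Band 2: 7200 × 0.975 = 7020
Band 3: 3500 × 0.974 = 3409
Band 4: 20200 × 0.967 = 19533
Band 5: 16600 × 0.953 = 15820
Band 6: 15800 × 0.98 + 6000 × 0.423 = 15484 + 2538 = 18022
Population now: 0–9=10939, 10–19=7020, 20–29=3409, 30–39=19533, 40–49=15820, 50+=18022
Period 2:
Births: 3409 × 0.066 = 225, 19533 × 0.514 = 10040, 15820 × 0.068 = 1076 → total 11341
Band 2: 10939 × 0.975 = 10666
Band 3: 7020 × 0.974 = 6837
Band 4: 3409 × 0.967 = 3297
Band 5: 19533 × 0.953 = 18615
Band 6: 15820 × 0.98 + 18022 × 0.423 = 15504 + 7623 = 23127
Population now: 0–9=11341, 10–19=10666, 20–29=6837, 30–39=3297, 40–49=18615, 50+=23127
Period 3:
Births: 6837 × 0.066 = 451, 3297 × 0.514 = 1695, 18615 × 0.068 = 1266 → total 3412
Band 2: 11341 × 0.975 = 11057
Band 3: 10666 × 0.974 = 10389
Band 4: 6837 × 0.967 = 6611
Band 5: 3297 × 0.953 = 3142
Band 6: 18615 × 0.98 + 23127 × 0.423 = 18243 + 9783 = 28026
Population now: 0–9=3412, 10–19=11057, 20–29=10389, 30–39=6611, 40–49=3142, 50+=28026
Period 4:
Births: 10389 × 0.066 = 686, 6611 × 0.514 = 3398, 3142 × 0.068 = 214 → total 4298
Band 2: 3412 × 0.975 = 3327
Band 3: 11057 × 0.974 = 10770
Band 4: 10389 × 0.967 = 10046
Band 5: 6611 × 0.953 = 6300
Band 6: 3142 × 0.98 + 28026 × 0.423 = 3079 + 11855 = 14934
Population now: 0–9=4298, 10–19=3327, 20–29=10770, 30–39=10046, 40–49=6300, 50+=14934
Scenario A total after 4 periods: 49675
Scenario B projection —
Period 1:
Births: 20200 × 0.116 = 2343, 16600 × 0.514 = 8532, 15800 × 0.068 = 1074 → total 11949
Band 2: 7200 × 0.975 = 7020
Band 3: 3500 × 0.974 = 3409
Band 4: 20200 × 0.967 = 19533
Band 5: 16600 × 0.953 = 15820
Band 6: 15800 × 0.98 + 6000 × 0.423 = 15484 + 2538 = 18022
Population now: 0–9=11949, 10–19=7020, 20–29=3409, 30–39=19533, 40–49=15820, 50+=18022
Period 2:
Births: 3409 × 0.116 = 395, 19533 × 0.514 = 10040, 15820 × 0.068 = 1076 → total 11511
Band 2: 11949 × 0.975 = 11650
Band 3: 7020 × 0.974 = 6837
Band 4: 3409 × 0.967 = 3297
Band 5: 19533 × 0.953 = 18615
Band 6: 15820 × 0.98 + 18022 × 0.423 = 15504 + 7623 = 23127
Population now: 0–9=11511, 10–19=11650, 20–29=6837, 30–39=3297, 40–49=18615, 50+=23127
Period 3:
Births: 6837 × 0.116 = 793, 3297 × 0.514 = 1695, 18615 × 0.068 = 1266 → total 3754
Band 2: 11511 × 0.975 = 11223
Band 3: 11650 × 0.974 = 11347
Band 4: 6837 × 0.967 = 6611
Band 5: 3297 × 0.953 = 3142
Band 6: 18615 × 0.98 + 23127 × 0.423 = 18243 + 9783 = 28026
Population now: 0–9=3754, 10–19=11223, 20–29=11347, 30–39=6611, 40–49=3142, 50+=28026
Period 4:
Births: 11347 × 0.116 = 1316, 6611 × 0.514 = 3398, 3142 × 0.068 = 214 → total 4928
Band 2: 3754 × 0.975 = 3660
Band 3: 11223 × 0.974 = 10931
Band 4: 11347 × 0.967 = 10973
Band 5: 6611 × 0.953 = 6300
Band 6: 3142 × 0.98 + 28026 × 0.423 = 3079 + 11855 = 14934
Population now: 0–9=4928, 10–19=3660, 20–29=10931, 30–39=10973, 40–49=6300, 50+=14934
Scenario B total after 4 periods: 51726
Difference B − A = 51726 − 49675 = 2051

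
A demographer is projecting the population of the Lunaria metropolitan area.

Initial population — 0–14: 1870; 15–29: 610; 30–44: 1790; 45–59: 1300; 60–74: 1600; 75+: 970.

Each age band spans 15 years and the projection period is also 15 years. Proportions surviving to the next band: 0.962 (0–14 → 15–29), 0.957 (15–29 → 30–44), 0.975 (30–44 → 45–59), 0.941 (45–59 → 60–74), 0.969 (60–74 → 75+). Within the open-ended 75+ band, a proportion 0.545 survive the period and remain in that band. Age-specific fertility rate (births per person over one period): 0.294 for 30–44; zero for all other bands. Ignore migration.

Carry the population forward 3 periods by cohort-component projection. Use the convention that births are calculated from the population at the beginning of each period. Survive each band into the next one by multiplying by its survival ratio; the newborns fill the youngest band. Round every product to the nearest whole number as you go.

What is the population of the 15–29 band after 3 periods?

165

Period 1:
Births: 1790 × 0.294 = 526
15–29: 1870 × 0.962 = 1799
30–44: 610 × 0.957 = 584
45–59: 1790 × 0.975 = 1745
60–74: 1300 × 0.941 = 1223
75+: 1600 × 0.969 + 970 × 0.545 = 1550 + 529 = 2079
→ [526, 1799, 584, 1745, 1223, 2079]
Period 2:
Births: 584 × 0.294 = 172
15–29: 526 × 0.962 = 506
30–44: 1799 × 0.957 = 1722
45–59: 584 × 0.975 = 569
60–74: 1745 × 0.941 = 1642
75+: 1223 × 0.969 + 2079 × 0.545 = 1185 + 1133 = 2318
→ [172, 506, 1722, 569, 1642, 2318]
Period 3:
Births: 1722 × 0.294 = 506
15–29: 172 × 0.962 = 165
30–44: 506 × 0.957 = 484
45–59: 1722 × 0.975 = 1679
60–74: 569 × 0.941 = 535
75+: 1642 × 0.969 + 2318 × 0.545 = 1591 + 1263 = 2854
→ [506, 165, 484, 1679, 535, 2854]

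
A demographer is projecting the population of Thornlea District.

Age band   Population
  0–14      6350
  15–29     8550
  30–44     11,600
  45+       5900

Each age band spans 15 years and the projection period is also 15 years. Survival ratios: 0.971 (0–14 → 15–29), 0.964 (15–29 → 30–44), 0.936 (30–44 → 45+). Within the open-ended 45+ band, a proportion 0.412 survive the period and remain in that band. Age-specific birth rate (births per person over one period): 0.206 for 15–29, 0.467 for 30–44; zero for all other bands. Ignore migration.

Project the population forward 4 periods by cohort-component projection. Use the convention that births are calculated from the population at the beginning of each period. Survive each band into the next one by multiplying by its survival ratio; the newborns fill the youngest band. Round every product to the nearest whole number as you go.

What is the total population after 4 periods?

Period 1.
Births: 8550 × 0.206 = 1761 ; 11600 × 0.467 = 5417 → total 7178
15–29: 6350 × 0.971 = 6166
30–44: 8550 × 0.964 = 8242
45+: 11600 × 0.936 + 5900 × 0.412 = 10858 + 2431 = 13289
End of period: [7178, 6166, 8242, 13289]
Period 2.
Births: 6166 × 0.206 = 1270 ; 8242 × 0.467 = 3849 → total 5119
15–29: 7178 × 0.971 = 6970
30–44: 6166 × 0.964 = 5944
45+: 8242 × 0.936 + 13289 × 0.412 = 7715 + 5475 = 13190
End of period: [5119, 6970, 5944, 13190]
Period 3.
Births: 6970 × 0.206 = 1436 ; 5944 × 0.467 = 2776 → total 4212
15–29: 5119 × 0.971 = 4971
30–44: 6970 × 0.964 = 6719
45+: 5944 × 0.936 + 13190 × 0.412 = 5564 + 5434 = 10998
End of period: [4212, 4971, 6719, 10998]
Period 4.
Births: 4971 × 0.206 = 1024 ; 6719 × 0.467 = 3138 → total 4162
15–29: 4212 × 0.971 = 4090
30–44: 4971 × 0.964 = 4792
45+: 6719 × 0.936 + 10998 × 0.412 = 6289 + 4531 = 10820
End of period: [4162, 4090, 4792, 10820]
Total after period 4: 4162 + 4090 + 4792 + 10820 = 23864

23864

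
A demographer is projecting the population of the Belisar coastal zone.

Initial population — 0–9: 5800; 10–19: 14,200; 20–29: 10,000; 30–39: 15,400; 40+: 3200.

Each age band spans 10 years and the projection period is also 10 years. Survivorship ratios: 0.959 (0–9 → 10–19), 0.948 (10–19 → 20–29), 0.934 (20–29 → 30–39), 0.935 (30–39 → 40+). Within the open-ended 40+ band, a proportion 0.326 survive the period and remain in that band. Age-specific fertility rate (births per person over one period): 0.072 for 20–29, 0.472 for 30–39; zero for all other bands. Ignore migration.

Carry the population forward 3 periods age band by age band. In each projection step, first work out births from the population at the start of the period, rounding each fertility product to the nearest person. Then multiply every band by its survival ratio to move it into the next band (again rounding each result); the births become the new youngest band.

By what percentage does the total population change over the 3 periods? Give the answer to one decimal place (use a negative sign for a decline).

— Period 1 —
Births: 10000 × 0.072 = 720, 15400 × 0.472 = 7269 → total 7989
10–19: 5800 × 0.959 = 5562
20–29: 14200 × 0.948 = 13462
30–39: 10000 × 0.934 = 9340
40+: 15400 × 0.935 + 3200 × 0.326 = 14399 + 1043 = 15442
Population now: 0–9=7989, 10–19=5562, 20–29=13462, 30–39=9340, 40+=15442
— Period 2 —
Births: 13462 × 0.072 = 969, 9340 × 0.472 = 4408 → total 5377
10–19: 7989 × 0.959 = 7661
20–29: 5562 × 0.948 = 5273
30–39: 13462 × 0.934 = 12574
40+: 9340 × 0.935 + 15442 × 0.326 = 8733 + 5034 = 13767
Population now: 0–9=5377, 10–19=7661, 20–29=5273, 30–39=12574, 40+=13767
— Period 3 —
Births: 5273 × 0.072 = 380, 12574 × 0.472 = 5935 → total 6315
10–19: 5377 × 0.959 = 5157
20–29: 7661 × 0.948 = 7263
30–39: 5273 × 0.934 = 4925
40+: 12574 × 0.935 + 13767 × 0.326 = 11757 + 4488 = 16245
Population now: 0–9=6315, 10–19=5157, 20–29=7263, 30–39=4925, 40+=16245
Total: 48600 → 39905; change = -8695; percentage change = -17.9%

-17.9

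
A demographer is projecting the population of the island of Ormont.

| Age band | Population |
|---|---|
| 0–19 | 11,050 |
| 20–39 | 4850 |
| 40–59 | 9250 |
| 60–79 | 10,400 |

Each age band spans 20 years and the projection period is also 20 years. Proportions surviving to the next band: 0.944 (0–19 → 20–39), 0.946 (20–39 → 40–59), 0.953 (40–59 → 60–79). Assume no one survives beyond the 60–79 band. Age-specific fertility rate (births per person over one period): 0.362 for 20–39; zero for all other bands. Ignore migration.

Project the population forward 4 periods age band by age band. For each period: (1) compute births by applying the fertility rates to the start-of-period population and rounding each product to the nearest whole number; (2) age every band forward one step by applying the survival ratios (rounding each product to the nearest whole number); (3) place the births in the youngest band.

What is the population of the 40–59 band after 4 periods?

3372

After projecting period 1:
Births: 4850 * 0.362 = 1756
20–39: 11050 * 0.944 = 10431
40–59: 4850 * 0.946 = 4588
60–79: 9250 * 0.953 = 8815
Population now: 0–19=1756, 20–39=10431, 40–59=4588, 60–79=8815
After projecting period 2:
Births: 10431 * 0.362 = 3776
20–39: 1756 * 0.944 = 1658
40–59: 10431 * 0.946 = 9868
60–79: 4588 * 0.953 = 4372
Population now: 0–19=3776, 20–39=1658, 40–59=9868, 60–79=4372
After projecting period 3:
Births: 1658 * 0.362 = 600
20–39: 3776 * 0.944 = 3565
40–59: 1658 * 0.946 = 1568
60–79: 9868 * 0.953 = 9404
Population now: 0–19=600, 20–39=3565, 40–59=1568, 60–79=9404
After projecting period 4:
Births: 3565 * 0.362 = 1291
20–39: 600 * 0.944 = 566
40–59: 3565 * 0.946 = 3372
60–79: 1568 * 0.953 = 1494
Population now: 0–19=1291, 20–39=566, 40–59=3372, 60–79=1494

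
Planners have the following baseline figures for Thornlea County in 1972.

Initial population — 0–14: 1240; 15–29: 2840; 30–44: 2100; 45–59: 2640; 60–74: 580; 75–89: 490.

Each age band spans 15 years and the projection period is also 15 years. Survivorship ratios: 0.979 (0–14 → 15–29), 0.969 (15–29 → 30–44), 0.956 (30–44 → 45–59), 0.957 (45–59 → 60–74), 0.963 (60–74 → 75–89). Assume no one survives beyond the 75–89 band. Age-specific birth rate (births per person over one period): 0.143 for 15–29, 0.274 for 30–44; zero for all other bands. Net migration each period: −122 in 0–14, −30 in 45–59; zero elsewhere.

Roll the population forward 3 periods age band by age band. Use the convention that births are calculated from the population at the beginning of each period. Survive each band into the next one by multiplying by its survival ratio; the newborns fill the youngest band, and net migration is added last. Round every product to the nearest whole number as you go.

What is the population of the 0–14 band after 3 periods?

Let group 1 be 0–14 through group 6 = 75–89.
Period 1:
Births: 2840 × 0.143 = 406  |  2100 × 0.274 = 575 → 981
Group 2: 1240 × 0.979 = 1214
Group 3: 2840 × 0.969 = 2752
Group 4: 2100 × 0.956 = 2008
Group 5: 2640 × 0.957 = 2526
Group 6: 580 × 0.963 = 559
Net migration: Group 1 − 122 → 859; Group 4 − 30 → 1978
→ [859, 1214, 2752, 1978, 2526, 559]
Period 2:
Births: 1214 × 0.143 = 174  |  2752 × 0.274 = 754 → 928
Group 2: 859 × 0.979 = 841
Group 3: 1214 × 0.969 = 1176
Group 4: 2752 × 0.956 = 2631
Group 5: 1978 × 0.957 = 1893
Group 6: 2526 × 0.963 = 2433
Net migration: Group 1 − 122 → 806; Group 4 − 30 → 2601
→ [806, 841, 1176, 2601, 1893, 2433]
Period 3:
Births: 841 × 0.143 = 120  |  1176 × 0.274 = 322 → 442
Group 2: 806 × 0.979 = 789
Group 3: 841 × 0.969 = 815
Group 4: 1176 × 0.956 = 1124
Group 5: 2601 × 0.957 = 2489
Group 6: 1893 × 0.963 = 1823
Net migration: Group 1 − 122 → 320; Group 4 − 30 → 1094
→ [320, 789, 815, 1094, 2489, 1823]

320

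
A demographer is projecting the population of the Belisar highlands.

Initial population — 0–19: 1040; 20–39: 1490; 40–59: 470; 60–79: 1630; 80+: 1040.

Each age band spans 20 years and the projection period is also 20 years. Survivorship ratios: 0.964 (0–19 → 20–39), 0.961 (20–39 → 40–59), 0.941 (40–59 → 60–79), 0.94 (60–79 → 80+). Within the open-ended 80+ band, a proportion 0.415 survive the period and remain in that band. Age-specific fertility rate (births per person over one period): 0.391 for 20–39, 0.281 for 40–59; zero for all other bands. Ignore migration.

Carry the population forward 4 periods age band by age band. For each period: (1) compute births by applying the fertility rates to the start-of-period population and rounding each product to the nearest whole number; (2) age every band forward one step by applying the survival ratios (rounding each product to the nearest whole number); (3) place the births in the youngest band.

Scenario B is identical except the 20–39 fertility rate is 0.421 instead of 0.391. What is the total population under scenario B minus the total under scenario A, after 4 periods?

[period 1]
Births: 1490 * 0.391 = 583, 470 * 0.281 = 132 → total 715
20–39: 1040 * 0.964 = 1003
40–59: 1490 * 0.961 = 1432
60–79: 470 * 0.941 = 442
80+: 1630 * 0.94 + 1040 * 0.415 = 1532 + 432 = 1964
→ [715, 1003, 1432, 442, 1964]
[period 2]
Births: 1003 * 0.391 = 392, 1432 * 0.281 = 402 → total 794
20–39: 715 * 0.964 = 689
40–59: 1003 * 0.961 = 964
60–79: 1432 * 0.941 = 1348
80+: 442 * 0.94 + 1964 * 0.415 = 415 + 815 = 1230
→ [794, 689, 964, 1348, 1230]
[period 3]
Births: 689 * 0.391 = 269, 964 * 0.281 = 271 → total 540
20–39: 794 * 0.964 = 765
40–59: 689 * 0.961 = 662
60–79: 964 * 0.941 = 907
80+: 1348 * 0.94 + 1230 * 0.415 = 1267 + 510 = 1777
→ [540, 765, 662, 907, 1777]
[period 4]
Births: 765 * 0.391 = 299, 662 * 0.281 = 186 → total 485
20–39: 540 * 0.964 = 521
40–59: 765 * 0.961 = 735
60–79: 662 * 0.941 = 623
80+: 907 * 0.94 + 1777 * 0.415 = 853 + 737 = 1590
→ [485, 521, 735, 623, 1590]
Scenario A total after 4 periods: 3954
Scenario B projection —
[period 1]
Births: 1490 * 0.421 = 627, 470 * 0.281 = 132 → total 759
20–39: 1040 * 0.964 = 1003
40–59: 1490 * 0.961 = 1432
60–79: 470 * 0.941 = 442
80+: 1630 * 0.94 + 1040 * 0.415 = 1532 + 432 = 1964
→ [759, 1003, 1432, 442, 1964]
[period 2]
Births: 1003 * 0.421 = 422, 1432 * 0.281 = 402 → total 824
20–39: 759 * 0.964 = 732
40–59: 1003 * 0.961 = 964
60–79: 1432 * 0.941 = 1348
80+: 442 * 0.94 + 1964 * 0.415 = 415 + 815 = 1230
→ [824, 732, 964, 1348, 1230]
[period 3]
Births: 732 * 0.421 = 308, 964 * 0.281 = 271 → total 579
20–39: 824 * 0.964 = 794
40–59: 732 * 0.961 = 703
60–79: 964 * 0.941 = 907
80+: 1348 * 0.94 + 1230 * 0.415 = 1267 + 510 = 1777
→ [579, 794, 703, 907, 1777]
[period 4]
Births: 794 * 0.421 = 334, 703 * 0.281 = 198 → total 532
20–39: 579 * 0.964 = 558
40–59: 794 * 0.961 = 763
60–79: 703 * 0.941 = 662
80+: 907 * 0.94 + 1777 * 0.415 = 853 + 737 = 1590
→ [532, 558, 763, 662, 1590]
Scenario B total after 4 periods: 4105
Difference B − A = 4105 − 3954 = 151

151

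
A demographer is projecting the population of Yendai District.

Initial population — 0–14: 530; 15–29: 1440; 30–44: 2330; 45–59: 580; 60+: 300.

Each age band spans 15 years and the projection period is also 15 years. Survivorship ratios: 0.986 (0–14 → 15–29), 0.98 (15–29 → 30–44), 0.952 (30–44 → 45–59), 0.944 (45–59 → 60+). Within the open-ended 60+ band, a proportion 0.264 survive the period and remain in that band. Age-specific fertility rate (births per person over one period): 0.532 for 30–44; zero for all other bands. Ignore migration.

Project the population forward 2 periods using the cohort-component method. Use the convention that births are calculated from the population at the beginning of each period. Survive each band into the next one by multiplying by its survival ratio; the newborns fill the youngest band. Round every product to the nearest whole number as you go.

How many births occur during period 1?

1240

(Groups numbered youngest = 1 to oldest = 5.)
After projecting period 1:
Births: 2330 × 0.532 = 1240
Group 2: 530 × 0.986 = 523
Group 3: 1440 × 0.98 = 1411
Group 4: 2330 × 0.952 = 2218
Group 5: 580 × 0.944 + 300 × 0.264 = 548 + 79 = 627
→ [1240, 523, 1411, 2218, 627]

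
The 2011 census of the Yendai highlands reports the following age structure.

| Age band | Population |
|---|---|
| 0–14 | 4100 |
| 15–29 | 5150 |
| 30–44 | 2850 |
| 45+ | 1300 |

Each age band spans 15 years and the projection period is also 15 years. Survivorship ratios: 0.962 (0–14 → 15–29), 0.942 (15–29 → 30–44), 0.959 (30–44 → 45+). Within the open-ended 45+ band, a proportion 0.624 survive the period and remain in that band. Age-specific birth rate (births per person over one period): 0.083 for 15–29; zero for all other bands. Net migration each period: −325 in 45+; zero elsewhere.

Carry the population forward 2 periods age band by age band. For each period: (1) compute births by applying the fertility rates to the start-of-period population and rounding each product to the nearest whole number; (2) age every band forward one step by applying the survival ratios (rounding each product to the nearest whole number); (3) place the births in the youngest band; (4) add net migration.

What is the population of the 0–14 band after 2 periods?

327

[period 1]
Births: 5150 × 0.083 = 427
15–29: 4100 × 0.962 = 3944
30–44: 5150 × 0.942 = 4851
45+: 2850 × 0.959 + 1300 × 0.624 = 2733 + 811 = 3544
Net migration: 45+ − 325 → 3219
→ [427, 3944, 4851, 3219]
[period 2]
Births: 3944 × 0.083 = 327
15–29: 427 × 0.962 = 411
30–44: 3944 × 0.942 = 3715
45+: 4851 × 0.959 + 3219 × 0.624 = 4652 + 2009 = 6661
Net migration: 45+ − 325 → 6336
→ [327, 411, 3715, 6336]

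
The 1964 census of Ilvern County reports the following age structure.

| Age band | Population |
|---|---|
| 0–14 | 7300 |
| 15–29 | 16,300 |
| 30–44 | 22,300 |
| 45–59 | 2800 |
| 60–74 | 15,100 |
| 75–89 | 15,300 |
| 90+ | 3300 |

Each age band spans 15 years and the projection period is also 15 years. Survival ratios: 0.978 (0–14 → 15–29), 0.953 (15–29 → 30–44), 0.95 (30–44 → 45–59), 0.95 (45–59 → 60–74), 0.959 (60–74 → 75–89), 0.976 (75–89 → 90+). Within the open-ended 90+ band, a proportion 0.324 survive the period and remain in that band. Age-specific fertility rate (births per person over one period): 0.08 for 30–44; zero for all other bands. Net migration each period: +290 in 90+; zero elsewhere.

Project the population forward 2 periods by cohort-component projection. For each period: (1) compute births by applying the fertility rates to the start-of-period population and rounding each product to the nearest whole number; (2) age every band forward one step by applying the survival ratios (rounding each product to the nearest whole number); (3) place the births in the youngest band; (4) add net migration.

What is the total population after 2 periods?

66927

— Period 1 —
Births: 22300 × 0.08 = 1784
15–29: 7300 × 0.978 = 7139
30–44: 16300 × 0.953 = 15534
45–59: 22300 × 0.95 = 21185
60–74: 2800 × 0.95 = 2660
75–89: 15100 × 0.959 = 14481
90+: 15300 × 0.976 + 3300 × 0.324 = 14933 + 1069 = 16002
Net migration: 90+ + 290 → 16292
→ [1784, 7139, 15534, 21185, 2660, 14481, 16292]
— Period 2 —
Births: 15534 × 0.08 = 1243
15–29: 1784 × 0.978 = 1745
30–44: 7139 × 0.953 = 6803
45–59: 15534 × 0.95 = 14757
60–74: 21185 × 0.95 = 20126
75–89: 2660 × 0.959 = 2551
90+: 14481 × 0.976 + 16292 × 0.324 = 14133 + 5279 = 19412
Net migration: 90+ + 290 → 19702
→ [1243, 1745, 6803, 14757, 20126, 2551, 19702]
Total after period 2: 1243 + 1745 + 6803 + 14757 + 20126 + 2551 + 19702 = 66927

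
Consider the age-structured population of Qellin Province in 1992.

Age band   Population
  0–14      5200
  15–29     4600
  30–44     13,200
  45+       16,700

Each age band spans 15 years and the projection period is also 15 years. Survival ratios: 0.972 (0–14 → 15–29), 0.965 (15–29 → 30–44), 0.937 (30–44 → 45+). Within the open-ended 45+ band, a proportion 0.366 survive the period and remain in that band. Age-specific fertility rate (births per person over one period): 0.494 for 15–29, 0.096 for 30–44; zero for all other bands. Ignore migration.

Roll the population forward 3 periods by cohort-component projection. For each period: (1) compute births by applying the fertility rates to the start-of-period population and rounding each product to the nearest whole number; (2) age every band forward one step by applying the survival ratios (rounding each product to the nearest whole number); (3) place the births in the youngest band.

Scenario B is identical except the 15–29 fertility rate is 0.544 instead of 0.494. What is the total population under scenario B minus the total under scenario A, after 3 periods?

Period 1:
Births: 4600 × 0.494 = 2272  |  13200 × 0.096 = 1267 — total 3539
15–29: 5200 × 0.972 = 5054
30–44: 4600 × 0.965 = 4439
45+: 13200 × 0.937 + 16700 × 0.366 = 12368 + 6112 = 18480
Giving 3539 / 5054 / 4439 / 18480.
Period 2:
Births: 5054 × 0.494 = 2497  |  4439 × 0.096 = 426 — total 2923
15–29: 3539 × 0.972 = 3440
30–44: 5054 × 0.965 = 4877
45+: 4439 × 0.937 + 18480 × 0.366 = 4159 + 6764 = 10923
Giving 2923 / 3440 / 4877 / 10923.
Period 3:
Births: 3440 × 0.494 = 1699  |  4877 × 0.096 = 468 — total 2167
15–29: 2923 × 0.972 = 2841
30–44: 3440 × 0.965 = 3320
45+: 4877 × 0.937 + 10923 × 0.366 = 4570 + 3998 = 8568
Giving 2167 / 2841 / 3320 / 8568.
Scenario A total after 3 periods: 16896
Scenario B projection —
Period 1:
Births: 4600 × 0.544 = 2502  |  13200 × 0.096 = 1267 — total 3769
15–29: 5200 × 0.972 = 5054
30–44: 4600 × 0.965 = 4439
45+: 13200 × 0.937 + 16700 × 0.366 = 12368 + 6112 = 18480
Giving 3769 / 5054 / 4439 / 18480.
Period 2:
Births: 5054 × 0.544 = 2749  |  4439 × 0.096 = 426 — total 3175
15–29: 3769 × 0.972 = 3663
30–44: 5054 × 0.965 = 4877
45+: 4439 × 0.937 + 18480 × 0.366 = 4159 + 6764 = 10923
Giving 3175 / 3663 / 4877 / 10923.
Period 3:
Births: 3663 × 0.544 = 1993  |  4877 × 0.096 = 468 — total 2461
15–29: 3175 × 0.972 = 3086
30–44: 3663 × 0.965 = 3535
45+: 4877 × 0.937 + 10923 × 0.366 = 4570 + 3998 = 8568
Giving 2461 / 3086 / 3535 / 8568.
Scenario B total after 3 periods: 17650
Difference B − A = 17650 − 16896 = 754

754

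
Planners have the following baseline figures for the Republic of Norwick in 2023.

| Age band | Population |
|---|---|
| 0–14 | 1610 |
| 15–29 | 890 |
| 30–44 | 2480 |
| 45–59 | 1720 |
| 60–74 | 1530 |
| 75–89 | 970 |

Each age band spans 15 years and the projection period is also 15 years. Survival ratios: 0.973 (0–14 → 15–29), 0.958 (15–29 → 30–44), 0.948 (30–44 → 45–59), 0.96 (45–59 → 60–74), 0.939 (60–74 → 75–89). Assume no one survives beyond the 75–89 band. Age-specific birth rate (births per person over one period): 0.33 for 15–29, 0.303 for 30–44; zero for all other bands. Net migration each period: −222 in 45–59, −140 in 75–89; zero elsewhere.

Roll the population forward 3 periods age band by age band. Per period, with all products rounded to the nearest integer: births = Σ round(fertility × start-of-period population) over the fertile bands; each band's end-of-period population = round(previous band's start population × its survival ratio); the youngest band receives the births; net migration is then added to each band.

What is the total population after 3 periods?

Numbering the bands 1..6 from youngest to oldest:
[period 1]
Births: 890 * 0.33 = 294 ; 2480 * 0.303 = 751 → 1045
Band 2: 1610 * 0.973 = 1567
Band 3: 890 * 0.958 = 853
Band 4: 2480 * 0.948 = 2351
Band 5: 1720 * 0.96 = 1651
Band 6: 1530 * 0.939 = 1437
Net migration: Band 4 − 222 → 2129; Band 6 − 140 → 1297
End of period: [1045, 1567, 853, 2129, 1651, 1297]
[period 2]
Births: 1567 * 0.33 = 517 ; 853 * 0.303 = 258 → 775
Band 2: 1045 * 0.973 = 1017
Band 3: 1567 * 0.958 = 1501
Band 4: 853 * 0.948 = 809
Band 5: 2129 * 0.96 = 2044
Band 6: 1651 * 0.939 = 1550
Net migration: Band 4 − 222 → 587; Band 6 − 140 → 1410
End of period: [775, 1017, 1501, 587, 2044, 1410]
[period 3]
Births: 1017 * 0.33 = 336 ; 1501 * 0.303 = 455 → 791
Band 2: 775 * 0.973 = 754
Band 3: 1017 * 0.958 = 974
Band 4: 1501 * 0.948 = 1423
Band 5: 587 * 0.96 = 564
Band 6: 2044 * 0.939 = 1919
Net migration: Band 4 − 222 → 1201; Band 6 − 140 → 1779
End of period: [791, 754, 974, 1201, 564, 1779]
Total after period 3: 791 + 754 + 974 + 1201 + 564 + 1779 = 6063

6063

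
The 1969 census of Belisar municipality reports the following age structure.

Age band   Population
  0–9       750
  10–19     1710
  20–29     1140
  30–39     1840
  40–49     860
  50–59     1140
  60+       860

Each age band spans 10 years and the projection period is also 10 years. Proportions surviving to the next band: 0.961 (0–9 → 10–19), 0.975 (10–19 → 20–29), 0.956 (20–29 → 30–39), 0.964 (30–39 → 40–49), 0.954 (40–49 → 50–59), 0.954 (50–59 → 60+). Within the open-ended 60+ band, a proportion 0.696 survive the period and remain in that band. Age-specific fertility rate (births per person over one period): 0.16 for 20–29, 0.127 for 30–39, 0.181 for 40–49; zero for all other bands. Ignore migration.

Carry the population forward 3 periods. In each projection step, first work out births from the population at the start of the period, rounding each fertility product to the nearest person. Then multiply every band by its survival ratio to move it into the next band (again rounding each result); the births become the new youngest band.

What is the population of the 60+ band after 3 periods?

(Groups numbered youngest = 1 to oldest = 7.)
Period 1:
Births: 1140 × 0.16 = 182 ; 1840 × 0.127 = 234 ; 860 × 0.181 = 156 → 572
Group 2: 750 × 0.961 = 721
Group 3: 1710 × 0.975 = 1667
Group 4: 1140 × 0.956 = 1090
Group 5: 1840 × 0.964 = 1774
Group 6: 860 × 0.954 = 820
Group 7: 1140 × 0.954 + 860 × 0.696 = 1088 + 599 = 1687
Giving 572 / 721 / 1667 / 1090 / 1774 / 820 / 1687.
Period 2:
Births: 1667 × 0.16 = 267 ; 1090 × 0.127 = 138 ; 1774 × 0.181 = 321 → 726
Group 2: 572 × 0.961 = 550
Group 3: 721 × 0.975 = 703
Group 4: 1667 × 0.956 = 1594
Group 5: 1090 × 0.964 = 1051
Group 6: 1774 × 0.954 = 1692
Group 7: 820 × 0.954 + 1687 × 0.696 = 782 + 1174 = 1956
Giving 726 / 550 / 703 / 1594 / 1051 / 1692 / 1956.
Period 3:
Births: 703 × 0.16 = 112 ; 1594 × 0.127 = 202 ; 1051 × 0.181 = 190 → 504
Group 2: 726 × 0.961 = 698
Group 3: 550 × 0.975 = 536
Group 4: 703 × 0.956 = 672
Group 5: 1594 × 0.964 = 1537
Group 6: 1051 × 0.954 = 1003
Group 7: 1692 × 0.954 + 1956 × 0.696 = 1614 + 1361 = 2975
Giving 504 / 698 / 536 / 672 / 1537 / 1003 / 2975.

2975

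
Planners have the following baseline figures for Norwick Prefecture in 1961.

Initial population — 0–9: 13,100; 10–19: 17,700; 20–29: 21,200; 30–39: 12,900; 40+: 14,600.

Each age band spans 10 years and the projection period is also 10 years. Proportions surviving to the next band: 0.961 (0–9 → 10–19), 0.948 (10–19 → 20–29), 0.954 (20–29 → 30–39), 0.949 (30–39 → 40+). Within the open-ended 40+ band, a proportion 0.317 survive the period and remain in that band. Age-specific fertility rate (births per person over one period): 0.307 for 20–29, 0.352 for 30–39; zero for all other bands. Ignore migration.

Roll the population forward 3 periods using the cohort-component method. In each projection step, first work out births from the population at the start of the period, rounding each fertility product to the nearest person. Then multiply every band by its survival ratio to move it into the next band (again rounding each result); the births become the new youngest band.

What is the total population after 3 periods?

Period 1:
Births: 21200 × 0.307 = 6508, 12900 × 0.352 = 4541 → 11049
10–19: 13100 × 0.961 = 12589
20–29: 17700 × 0.948 = 16780
30–39: 21200 × 0.954 = 20225
40+: 12900 × 0.949 + 14600 × 0.317 = 12242 + 4628 = 16870
End of period: [11049, 12589, 16780, 20225, 16870]
Period 2:
Births: 16780 × 0.307 = 5151, 20225 × 0.352 = 7119 → 12270
10–19: 11049 × 0.961 = 10618
20–29: 12589 × 0.948 = 11934
30–39: 16780 × 0.954 = 16008
40+: 20225 × 0.949 + 16870 × 0.317 = 19194 + 5348 = 24542
End of period: [12270, 10618, 11934, 16008, 24542]
Period 3:
Births: 11934 × 0.307 = 3664, 16008 × 0.352 = 5635 → 9299
10–19: 12270 × 0.961 = 11791
20–29: 10618 × 0.948 = 10066
30–39: 11934 × 0.954 = 11385
40+: 16008 × 0.949 + 24542 × 0.317 = 15192 + 7780 = 22972
End of period: [9299, 11791, 10066, 11385, 22972]
Total after period 3: 9299 + 11791 + 10066 + 11385 + 22972 = 65513

65513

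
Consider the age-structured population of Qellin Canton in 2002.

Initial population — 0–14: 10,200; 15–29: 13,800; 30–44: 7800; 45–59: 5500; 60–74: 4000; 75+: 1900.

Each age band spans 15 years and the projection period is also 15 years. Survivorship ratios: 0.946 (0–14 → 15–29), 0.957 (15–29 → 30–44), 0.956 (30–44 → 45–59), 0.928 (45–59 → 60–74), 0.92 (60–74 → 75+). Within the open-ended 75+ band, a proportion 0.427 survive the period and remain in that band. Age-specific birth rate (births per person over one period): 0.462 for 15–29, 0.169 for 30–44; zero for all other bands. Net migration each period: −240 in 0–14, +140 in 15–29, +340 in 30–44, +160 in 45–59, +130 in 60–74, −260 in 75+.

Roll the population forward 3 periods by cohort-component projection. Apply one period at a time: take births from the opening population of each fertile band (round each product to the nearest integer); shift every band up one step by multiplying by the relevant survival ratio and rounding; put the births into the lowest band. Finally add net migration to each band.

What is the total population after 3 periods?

Call the groups 1 to 6, youngest first.
Period 1:
Births: 13800 × 0.462 = 6376, 7800 × 0.169 = 1318 → 7694
Group 2: 10200 × 0.946 = 9649
Group 3: 13800 × 0.957 = 13207
Group 4: 7800 × 0.956 = 7457
Group 5: 5500 × 0.928 = 5104
Group 6: 4000 × 0.92 + 1900 × 0.427 = 3680 + 811 = 4491
Net migration: Group 1 − 240 → 7454; Group 2 + 140 → 9789; Group 3 + 340 → 13547; Group 4 + 160 → 7617; Group 5 + 130 → 5234; Group 6 − 260 → 4231
Population now: 0–14=7454, 15–29=9789, 30–44=13547, 45–59=7617, 60–74=5234, 75+=4231
Period 2:
Births: 9789 × 0.462 = 4523, 13547 × 0.169 = 2289 → 6812
Group 2: 7454 × 0.946 = 7051
Group 3: 9789 × 0.957 = 9368
Group 4: 13547 × 0.956 = 12951
Group 5: 7617 × 0.928 = 7069
Group 6: 5234 × 0.92 + 4231 × 0.427 = 4815 + 1807 = 6622
Net migration: Group 1 − 240 → 6572; Group 2 + 140 → 7191; Group 3 + 340 → 9708; Group 4 + 160 → 13111; Group 5 + 130 → 7199; Group 6 − 260 → 6362
Population now: 0–14=6572, 15–29=7191, 30–44=9708, 45–59=13111, 60–74=7199, 75+=6362
Period 3:
Births: 7191 × 0.462 = 3322, 9708 × 0.169 = 1641 → 4963
Group 2: 6572 × 0.946 = 6217
Group 3: 7191 × 0.957 = 6882
Group 4: 9708 × 0.956 = 9281
Group 5: 13111 × 0.928 = 12167
Group 6: 7199 × 0.92 + 6362 × 0.427 = 6623 + 2717 = 9340
Net migration: Group 1 − 240 → 4723; Group 2 + 140 → 6357; Group 3 + 340 → 7222; Group 4 + 160 → 9441; Group 5 + 130 → 12297; Group 6 − 260 → 9080
Population now: 0–14=4723, 15–29=6357, 30–44=7222, 45–59=9441, 60–74=12297, 75+=9080
Total after period 3: 4723 + 6357 + 7222 + 9441 + 12297 + 9080 = 49120

49120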